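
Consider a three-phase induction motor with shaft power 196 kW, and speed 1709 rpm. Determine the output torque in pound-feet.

808 lb·ft

ω = 2π × 1709/60 = 179 rad/s
τ = P/ω = 196000/179 = 1095 N·m
In lb·ft: 1095/1.356 = 808 lb·ft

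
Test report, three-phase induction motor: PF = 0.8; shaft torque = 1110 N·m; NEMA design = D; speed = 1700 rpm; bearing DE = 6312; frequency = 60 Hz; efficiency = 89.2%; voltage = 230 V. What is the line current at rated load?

695 A

ω = 2π×1700/60 = 178 rad/s; P_out = τω = 1110 × 178 = 197580 W
P_in = P_out / η = 197580 / 0.892 = 221502 W
I_L = P_in / (√3·V_L·cosφ) = 221502 / (1.732 × 230 × 0.8) = 695 A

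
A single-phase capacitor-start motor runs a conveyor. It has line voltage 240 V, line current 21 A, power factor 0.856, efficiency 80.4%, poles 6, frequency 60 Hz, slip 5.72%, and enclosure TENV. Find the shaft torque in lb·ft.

21.6 lb·ft

P_in = V·I·cosφ = 240 × 21 × 0.856 = 4314 W
P_out = η·P_in = 0.804 × 4314 = 3468 W
n_s = 120×60/6 = 1200 rpm; n = 1200×(1−0.0572) = 1131 rpm
ω = 2π×1131/60 = 118.4 rad/s
τ = P_out/ω = 3468/118.4 = 29.29 N·m
In lb·ft: 29.29/1.356 = 21.6 lb·ft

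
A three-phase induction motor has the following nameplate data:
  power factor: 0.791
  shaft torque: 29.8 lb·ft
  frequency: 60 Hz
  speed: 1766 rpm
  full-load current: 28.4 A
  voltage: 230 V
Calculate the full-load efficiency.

83.5 %

τ = 29.8 lb·ft × 1.356 = 40.41 N·m
ω = 2π × 1766/60 = 184.9 rad/s; P_out = τω = 40.41 × 184.9 = 7472 W
P_in = √3·V_L·I_L·cosφ = 1.732 × 230 × 28.4 × 0.791 = 8949 W
η = P_out / P_in = 7472 / 8949 = 0.835 = 83.5%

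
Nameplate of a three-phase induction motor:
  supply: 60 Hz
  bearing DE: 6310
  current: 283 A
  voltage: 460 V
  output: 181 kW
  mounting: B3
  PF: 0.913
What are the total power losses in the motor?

P_in = √3·V·I·cosφ = 1.732×460×283×0.913 = 205856 W
P_out = 181000 W
Losses = P_in − P_out = 205856 − 181000 = 24856 W

24900 W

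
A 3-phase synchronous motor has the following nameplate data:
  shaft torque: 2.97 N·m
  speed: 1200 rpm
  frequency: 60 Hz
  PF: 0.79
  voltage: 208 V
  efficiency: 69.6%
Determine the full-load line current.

1.88 A

ω = 2π×1200/60 = 125.7 rad/s; P_out = τω = 2.97 × 125.7 = 373 W
P_in = P_out / η = 373 / 0.696 = 536 W
I_L = P_in / (√3·V_L·cosφ) = 536 / (1.732 × 208 × 0.79) = 1.88 A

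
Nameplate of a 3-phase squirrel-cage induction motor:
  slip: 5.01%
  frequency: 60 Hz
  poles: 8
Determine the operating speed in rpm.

n_s = 120f/p = 120×60/8 = 900 rpm
n = n_s(1 − s) = 900 × (1 − 0.0501) = 855 rpm

855 rpm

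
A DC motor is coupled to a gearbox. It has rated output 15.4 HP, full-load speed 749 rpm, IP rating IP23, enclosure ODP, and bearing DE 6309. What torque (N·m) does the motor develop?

146 N·m

P_out = 15.4 × 746 = 11488 W
ω = 2π × 749/60 = 78.44 rad/s
τ = P_out/ω = 11488/78.44 = 146 N·m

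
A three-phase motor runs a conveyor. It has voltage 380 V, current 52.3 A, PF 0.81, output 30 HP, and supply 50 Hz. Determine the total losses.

5500 W

P_in = √3·V·I·cosφ = 1.732×380×52.3×0.81 = 27882 W
P_out = 30×746 = 22380 W
Losses = P_in − P_out = 27882 − 22380 = 5502 W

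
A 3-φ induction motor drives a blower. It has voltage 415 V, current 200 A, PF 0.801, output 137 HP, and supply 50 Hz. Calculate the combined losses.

P_in = √3·V·I·cosφ = 1.732×415×200×0.801 = 115149 W
P_out = 137×746 = 102202 W
Losses = P_in − P_out = 115149 − 102202 = 12947 W

12.9 kW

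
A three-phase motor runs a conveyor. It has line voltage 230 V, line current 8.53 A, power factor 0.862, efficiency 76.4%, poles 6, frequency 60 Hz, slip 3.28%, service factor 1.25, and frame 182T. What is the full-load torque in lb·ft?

13.6 lb·ft

P_in = √3·V·I·cosφ = 1.732 × 230 × 8.53 × 0.862 = 2929 W
P_out = η·P_in = 0.764 × 2929 = 2238 W
n_s = 120×60/6 = 1200 rpm; n = 1200×(1−0.0328) = 1161 rpm
ω = 2π×1161/60 = 121.6 rad/s
τ = P_out/ω = 2238/121.6 = 18.4 N·m
In lb·ft: 18.4/1.356 = 13.6 lb·ft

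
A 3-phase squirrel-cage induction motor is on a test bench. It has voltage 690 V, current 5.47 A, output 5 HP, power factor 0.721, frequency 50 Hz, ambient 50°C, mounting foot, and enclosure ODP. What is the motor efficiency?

P_out = 5 × 746 = 3730 W
P_in = √3·V_L·I_L·cosφ = 1.732 × 690 × 5.47 × 0.721 = 4713 W
η = P_out / P_in = 3730 / 4713 = 0.791 = 79.1%

79.1 %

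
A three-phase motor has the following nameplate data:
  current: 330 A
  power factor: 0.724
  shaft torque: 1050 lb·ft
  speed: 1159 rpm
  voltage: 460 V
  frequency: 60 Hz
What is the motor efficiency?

90.8 %

τ = 1050 lb·ft × 1.356 = 1424 N·m
ω = 2π × 1159/60 = 121.4 rad/s; P_out = τω = 1424 × 121.4 = 172874 W
P_in = √3·V_L·I_L·cosφ = 1.732 × 460 × 330 × 0.724 = 190352 W
η = P_out / P_in = 172874 / 190352 = 0.908 = 90.8%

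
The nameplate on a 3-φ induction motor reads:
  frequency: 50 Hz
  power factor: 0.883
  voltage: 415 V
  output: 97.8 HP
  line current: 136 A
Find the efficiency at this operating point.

84.5 %

P_out = 97.8 × 746 = 72959 W
P_in = √3·V_L·I_L·cosφ = 1.732 × 415 × 136 × 0.883 = 86317 W
η = P_out / P_in = 72959 / 86317 = 0.845 = 84.5%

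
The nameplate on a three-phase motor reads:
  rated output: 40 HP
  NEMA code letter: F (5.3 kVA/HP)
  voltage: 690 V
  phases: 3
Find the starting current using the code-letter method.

177 A

S_LR = 5.3 × 40 = 212 kVA
I_LR = S_LR/(√3·V_L) = 212000/(1.732×690) = 177 A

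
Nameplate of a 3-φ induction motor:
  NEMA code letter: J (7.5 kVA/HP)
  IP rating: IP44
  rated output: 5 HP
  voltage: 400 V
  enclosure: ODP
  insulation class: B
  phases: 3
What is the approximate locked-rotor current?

54.1 A

S_LR = 7.5 × 5 = 37.5 kVA
I_LR = S_LR/(√3·V_L) = 37500/(1.732×400) = 54.1 A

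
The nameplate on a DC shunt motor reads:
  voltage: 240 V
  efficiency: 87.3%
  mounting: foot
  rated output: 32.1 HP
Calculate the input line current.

P_out = 32.1 × 746 = 23947 W
P_in = P_out / η = 23947 / 0.873 = 27431 W
I = P_in / V = 27431 / 240 = 114 A

114 A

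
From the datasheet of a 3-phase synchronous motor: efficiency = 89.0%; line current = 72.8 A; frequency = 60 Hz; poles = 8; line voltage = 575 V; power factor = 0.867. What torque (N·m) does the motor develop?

594 N·m

P_in = √3·V·I·cosφ = 1.732 × 575 × 72.8 × 0.867 = 62859 W
P_out = η·P_in = 0.89 × 62859 = 55945 W
n = n_s = 120×60/8 = 900 rpm (synchronous)
ω = 2π×900/60 = 94.25 rad/s
τ = P_out/ω = 55945/94.25 = 594 N·m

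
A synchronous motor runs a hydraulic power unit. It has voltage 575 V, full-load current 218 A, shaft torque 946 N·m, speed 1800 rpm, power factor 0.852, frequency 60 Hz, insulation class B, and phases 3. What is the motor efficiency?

96.4 %

ω = 2π × 1800/60 = 188.5 rad/s; P_out = τω = 946 × 188.5 = 178321 W
P_in = √3·V_L·I_L·cosφ = 1.732 × 575 × 218 × 0.852 = 184974 W
η = P_out / P_in = 178321 / 184974 = 0.964 = 96.4%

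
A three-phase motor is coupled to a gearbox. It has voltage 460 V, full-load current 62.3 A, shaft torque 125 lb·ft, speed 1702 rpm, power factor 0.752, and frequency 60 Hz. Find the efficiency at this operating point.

τ = 125 lb·ft × 1.356 = 169.5 N·m
ω = 2π × 1702/60 = 178.2 rad/s; P_out = τω = 169.5 × 178.2 = 30205 W
P_in = √3·V_L·I_L·cosφ = 1.732 × 460 × 62.3 × 0.752 = 37326 W
η = P_out / P_in = 30205 / 37326 = 0.809 = 80.9%

80.9 %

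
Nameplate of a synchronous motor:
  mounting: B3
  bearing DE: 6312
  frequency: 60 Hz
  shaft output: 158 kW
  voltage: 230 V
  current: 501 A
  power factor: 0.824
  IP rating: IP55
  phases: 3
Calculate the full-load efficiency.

96.1 %

P_out = 158 kW = 158000 W
P_in = √3·V_L·I_L·cosφ = 1.732 × 230 × 501 × 0.824 = 164453 W
η = P_out / P_in = 158000 / 164453 = 0.961 = 96.1%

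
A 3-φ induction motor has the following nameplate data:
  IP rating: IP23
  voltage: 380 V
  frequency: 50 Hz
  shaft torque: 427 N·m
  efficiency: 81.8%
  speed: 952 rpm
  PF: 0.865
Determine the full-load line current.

ω = 2π×952/60 = 99.69 rad/s; P_out = τω = 427 × 99.69 = 42568 W
P_in = P_out / η = 42568 / 0.818 = 52039 W
I_L = P_in / (√3·V_L·cosφ) = 52039 / (1.732 × 380 × 0.865) = 91.4 A

91.4 A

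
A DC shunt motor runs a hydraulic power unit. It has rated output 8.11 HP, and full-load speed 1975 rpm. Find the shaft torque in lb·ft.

21.6 lb·ft

P_out = 8.11 × 746 = 6050 W
ω = 2π × 1975/60 = 206.8 rad/s
τ = P_out/ω = 6050/206.8 = 29.26 N·m
In lb·ft: 29.26/1.356 = 21.6 lb·ft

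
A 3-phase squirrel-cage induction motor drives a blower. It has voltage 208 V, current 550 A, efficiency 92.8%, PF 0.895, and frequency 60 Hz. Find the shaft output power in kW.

165 kW

P_in = √3·V·I·cosφ = 1.732 × 208 × 550 × 0.895 = 177336 W
P_out = η·P_in = 0.928 × 177336 = 164568 W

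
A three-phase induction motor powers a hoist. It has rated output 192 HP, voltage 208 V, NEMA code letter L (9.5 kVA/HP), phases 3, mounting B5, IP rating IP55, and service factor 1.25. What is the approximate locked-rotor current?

S_LR = 9.5 × 192 = 1824 kVA
I_LR = S_LR/(√3·V_L) = 1824000/(1.732×208) = 5060 A

5060 A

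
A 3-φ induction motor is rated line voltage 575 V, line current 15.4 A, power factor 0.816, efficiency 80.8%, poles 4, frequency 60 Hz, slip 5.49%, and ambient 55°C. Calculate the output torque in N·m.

P_in = √3·V·I·cosφ = 1.732 × 575 × 15.4 × 0.816 = 12515 W
P_out = η·P_in = 0.808 × 12515 = 10112 W
n_s = 120×60/4 = 1800 rpm; n = 1800×(1−0.0549) = 1701 rpm
ω = 2π×1701/60 = 178.1 rad/s
τ = P_out/ω = 10112/178.1 = 56.8 N·m

56.8 N·m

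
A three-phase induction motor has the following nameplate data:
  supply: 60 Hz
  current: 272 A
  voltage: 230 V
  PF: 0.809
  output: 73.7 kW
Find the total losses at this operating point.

P_in = √3·V·I·cosφ = 1.732×230×272×0.809 = 87658 W
P_out = 73700 W
Losses = P_in − P_out = 87658 − 73700 = 13958 W

14000 W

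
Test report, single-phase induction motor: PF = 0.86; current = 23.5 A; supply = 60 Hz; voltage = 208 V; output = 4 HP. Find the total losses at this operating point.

1220 W

P_in = V·I·cosφ = 208×23.5×0.86 = 4204 W
P_out = 4×746 = 2984 W
Losses = P_in − P_out = 4204 − 2984 = 1220 W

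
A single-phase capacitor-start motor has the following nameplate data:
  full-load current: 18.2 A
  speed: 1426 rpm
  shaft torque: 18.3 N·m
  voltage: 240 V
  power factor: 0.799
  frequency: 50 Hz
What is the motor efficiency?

ω = 2π × 1426/60 = 149.3 rad/s; P_out = τω = 18.3 × 149.3 = 2732 W
P_in = V·I·cosφ = 240 × 18.2 × 0.799 = 3490 W
η = P_out / P_in = 2732 / 3490 = 0.783 = 78.3%

78.3 %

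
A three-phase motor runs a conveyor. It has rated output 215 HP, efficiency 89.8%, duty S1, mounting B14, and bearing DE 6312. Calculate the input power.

179 kW

P_out = 215 × 746 = 160390 W
P_in = P_out/η = 160390/0.898 = 178608 W = 179 kW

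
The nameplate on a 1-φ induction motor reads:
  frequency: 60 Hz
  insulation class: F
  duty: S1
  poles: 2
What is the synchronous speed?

3600 rpm

n_s = 120f/p = 120×60/2 = 3600 rpm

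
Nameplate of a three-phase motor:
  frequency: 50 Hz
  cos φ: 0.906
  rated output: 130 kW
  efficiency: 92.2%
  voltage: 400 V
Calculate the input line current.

P_out = 130 kW = 130000 W
P_in = P_out / η = 130000 / 0.922 = 140998 W
I_L = P_in / (√3·V_L·cosφ) = 140998 / (1.732 × 400 × 0.906) = 225 A

225 A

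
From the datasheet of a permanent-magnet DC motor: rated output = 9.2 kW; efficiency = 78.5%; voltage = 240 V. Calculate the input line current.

P_out = 9.2 kW = 9200 W
P_in = P_out / η = 9200 / 0.785 = 11720 W
I = P_in / V = 11720 / 240 = 48.8 A

48.8 A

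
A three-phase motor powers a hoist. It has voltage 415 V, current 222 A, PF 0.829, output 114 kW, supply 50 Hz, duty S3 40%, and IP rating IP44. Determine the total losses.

18300 W

P_in = √3·V·I·cosφ = 1.732×415×222×0.829 = 132283 W
P_out = 114000 W
Losses = P_in − P_out = 132283 − 114000 = 18283 W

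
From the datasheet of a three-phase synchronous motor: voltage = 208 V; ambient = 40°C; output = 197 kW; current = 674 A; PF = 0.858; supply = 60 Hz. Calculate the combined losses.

11.3 kW

P_in = √3·V·I·cosφ = 1.732×208×674×0.858 = 208333 W
P_out = 197000 W
Losses = P_in − P_out = 208333 − 197000 = 11333 W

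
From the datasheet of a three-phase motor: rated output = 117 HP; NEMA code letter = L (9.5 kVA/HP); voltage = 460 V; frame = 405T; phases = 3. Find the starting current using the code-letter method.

1400 A

S_LR = 9.5 × 117 = 1111.5 kVA
I_LR = S_LR/(√3·V_L) = 1111500/(1.732×460) = 1400 A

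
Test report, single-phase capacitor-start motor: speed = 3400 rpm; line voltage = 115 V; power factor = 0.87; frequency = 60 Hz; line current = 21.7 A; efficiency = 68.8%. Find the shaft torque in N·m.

4.2 N·m

P_in = V·I·cosφ = 115 × 21.7 × 0.87 = 2171 W
P_out = η·P_in = 0.688 × 2171 = 1494 W
n = 3400 rpm
ω = 2π×3400/60 = 356 rad/s
τ = P_out/ω = 1494/356 = 4.2 N·m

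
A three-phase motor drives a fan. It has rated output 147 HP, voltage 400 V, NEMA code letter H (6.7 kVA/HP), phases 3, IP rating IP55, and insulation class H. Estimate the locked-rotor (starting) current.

1420 A

S_LR = 6.7 × 147 = 984.9 kVA
I_LR = S_LR/(√3·V_L) = 984900/(1.732×400) = 1420 A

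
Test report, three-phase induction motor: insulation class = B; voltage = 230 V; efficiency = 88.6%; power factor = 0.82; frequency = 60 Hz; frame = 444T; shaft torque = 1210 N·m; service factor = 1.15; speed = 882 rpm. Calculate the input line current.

386 A

ω = 2π×882/60 = 92.36 rad/s; P_out = τω = 1210 × 92.36 = 111756 W
P_in = P_out / η = 111756 / 0.886 = 126135 W
I_L = P_in / (√3·V_L·cosφ) = 126135 / (1.732 × 230 × 0.82) = 386 A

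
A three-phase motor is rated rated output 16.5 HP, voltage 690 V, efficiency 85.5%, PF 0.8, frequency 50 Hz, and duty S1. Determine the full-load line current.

P_out = 16.5 × 746 = 12309 W
P_in = P_out / η = 12309 / 0.855 = 14396 W
I_L = P_in / (√3·V_L·cosφ) = 14396 / (1.732 × 690 × 0.8) = 15.1 A

15.1 A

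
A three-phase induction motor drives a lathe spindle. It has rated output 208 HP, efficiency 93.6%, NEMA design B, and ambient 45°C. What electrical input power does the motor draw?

P_out = 208 × 746 = 155168 W
P_in = P_out/η = 155168/0.936 = 165778 W = 166 kW

166 kW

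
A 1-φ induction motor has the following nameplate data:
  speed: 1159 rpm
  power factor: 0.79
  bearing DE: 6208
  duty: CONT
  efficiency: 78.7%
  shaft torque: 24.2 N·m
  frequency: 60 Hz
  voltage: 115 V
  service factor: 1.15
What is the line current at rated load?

ω = 2π×1159/60 = 121.4 rad/s; P_out = τω = 24.2 × 121.4 = 2938 W
P_in = P_out / η = 2938 / 0.787 = 3733 W
I = P_in / (V·cosφ) = 3733 / (115 × 0.79) = 41.1 A

41.1 A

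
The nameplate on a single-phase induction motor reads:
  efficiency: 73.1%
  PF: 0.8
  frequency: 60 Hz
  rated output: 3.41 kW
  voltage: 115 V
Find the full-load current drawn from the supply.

P_out = 3.41 kW = 3410 W
P_in = P_out / η = 3410 / 0.731 = 4665 W
I = P_in / (V·cosφ) = 4665 / (115 × 0.8) = 50.7 A

50.7 A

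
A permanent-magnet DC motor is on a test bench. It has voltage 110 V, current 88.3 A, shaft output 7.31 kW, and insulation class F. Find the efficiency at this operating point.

75.3 %

P_out = 7.31 kW = 7310 W
P_in = V·I = 110 × 88.3 = 9713 W
η = P_out / P_in = 7310 / 9713 = 0.753 = 75.3%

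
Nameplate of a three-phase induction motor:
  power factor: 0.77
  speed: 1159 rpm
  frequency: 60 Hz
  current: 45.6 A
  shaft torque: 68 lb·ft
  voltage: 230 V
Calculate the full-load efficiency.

τ = 68 lb·ft × 1.356 = 92.21 N·m
ω = 2π × 1159/60 = 121.4 rad/s; P_out = τω = 92.21 × 121.4 = 11194 W
P_in = √3·V_L·I_L·cosφ = 1.732 × 230 × 45.6 × 0.77 = 13987 W
η = P_out / P_in = 11194 / 13987 = 0.800 = 80.0%

80.0 %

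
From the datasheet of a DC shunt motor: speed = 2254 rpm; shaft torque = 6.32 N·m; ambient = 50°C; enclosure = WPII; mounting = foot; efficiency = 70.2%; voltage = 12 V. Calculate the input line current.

ω = 2π×2254/60 = 236 rad/s; P_out = τω = 6.32 × 236 = 1492 W
P_in = P_out / η = 1492 / 0.702 = 2125 W
I = P_in / V = 2125 / 12 = 177 A

177 A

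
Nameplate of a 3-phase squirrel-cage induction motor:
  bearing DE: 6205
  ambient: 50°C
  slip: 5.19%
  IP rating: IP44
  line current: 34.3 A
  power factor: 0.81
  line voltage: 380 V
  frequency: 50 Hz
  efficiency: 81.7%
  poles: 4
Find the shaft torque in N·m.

P_in = √3·V·I·cosφ = 1.732 × 380 × 34.3 × 0.81 = 18286 W
P_out = η·P_in = 0.817 × 18286 = 14940 W
n_s = 120×50/4 = 1500 rpm; n = 1500×(1−0.0519) = 1422 rpm
ω = 2π×1422/60 = 148.9 rad/s
τ = P_out/ω = 14940/148.9 = 100 N·m

100 N·m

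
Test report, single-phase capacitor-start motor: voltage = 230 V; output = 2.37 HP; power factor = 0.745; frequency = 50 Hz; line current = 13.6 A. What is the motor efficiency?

75.9 %

P_out = 2.37 × 746 = 1768 W
P_in = V·I·cosφ = 230 × 13.6 × 0.745 = 2330 W
η = P_out / P_in = 1768 / 2330 = 0.759 = 75.9%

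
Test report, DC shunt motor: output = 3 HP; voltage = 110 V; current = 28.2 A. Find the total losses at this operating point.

P_in = V·I = 110×28.2 = 3102 W
P_out = 3×746 = 2238 W
Losses = P_in − P_out = 3102 − 2238 = 864 W

864 W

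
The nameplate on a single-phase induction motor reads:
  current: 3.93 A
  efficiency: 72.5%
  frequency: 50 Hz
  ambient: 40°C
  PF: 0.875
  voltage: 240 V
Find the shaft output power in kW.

0.598 kW

P_in = V·I·cosφ = 240 × 3.93 × 0.875 = 825 W
P_out = η·P_in = 0.725 × 825 = 598 W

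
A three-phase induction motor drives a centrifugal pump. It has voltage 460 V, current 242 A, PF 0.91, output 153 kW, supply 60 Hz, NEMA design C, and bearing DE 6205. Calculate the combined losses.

22500 W

P_in = √3·V·I·cosφ = 1.732×460×242×0.91 = 175454 W
P_out = 153000 W
Losses = P_in − P_out = 175454 − 153000 = 22454 W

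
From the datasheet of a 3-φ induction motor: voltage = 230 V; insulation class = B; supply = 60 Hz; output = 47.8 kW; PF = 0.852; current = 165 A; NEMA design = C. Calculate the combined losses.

P_in = √3·V·I·cosφ = 1.732×230×165×0.852 = 56001 W
P_out = 47800 W
Losses = P_in − P_out = 56001 − 47800 = 8201 W

8200 W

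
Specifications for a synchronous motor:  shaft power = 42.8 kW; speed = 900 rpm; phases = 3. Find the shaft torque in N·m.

454 N·m

ω = 2π × 900/60 = 94.25 rad/s
τ = P/ω = 42800/94.25 = 454 N·m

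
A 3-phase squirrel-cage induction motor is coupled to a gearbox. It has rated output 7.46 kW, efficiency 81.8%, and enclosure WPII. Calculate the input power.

9.12 kW

P_out = 7460 W
P_in = P_out/η = 7460/0.818 = 9120 W = 9.12 kW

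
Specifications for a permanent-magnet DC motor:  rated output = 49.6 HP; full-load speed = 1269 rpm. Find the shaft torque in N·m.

278 N·m

P_out = 49.6 × 746 = 37002 W
ω = 2π × 1269/60 = 132.9 rad/s
τ = P_out/ω = 37002/132.9 = 278 N·m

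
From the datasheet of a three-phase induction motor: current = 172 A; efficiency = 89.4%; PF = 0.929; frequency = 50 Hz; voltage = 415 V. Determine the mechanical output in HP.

138 HP

P_in = √3·V·I·cosφ = 1.732 × 415 × 172 × 0.929 = 114852 W
P_out = η·P_in = 0.894 × 114852 = 102678 W
= 102678/746 = 138 HP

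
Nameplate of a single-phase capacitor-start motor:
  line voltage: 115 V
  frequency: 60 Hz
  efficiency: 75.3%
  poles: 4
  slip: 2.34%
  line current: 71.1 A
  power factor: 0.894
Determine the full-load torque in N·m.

P_in = V·I·cosφ = 115 × 71.1 × 0.894 = 7310 W
P_out = η·P_in = 0.753 × 7310 = 5504 W
n_s = 120×60/4 = 1800 rpm; n = 1800×(1−0.0234) = 1758 rpm
ω = 2π×1758/60 = 184.1 rad/s
τ = P_out/ω = 5504/184.1 = 29.9 N·m

29.9 N·m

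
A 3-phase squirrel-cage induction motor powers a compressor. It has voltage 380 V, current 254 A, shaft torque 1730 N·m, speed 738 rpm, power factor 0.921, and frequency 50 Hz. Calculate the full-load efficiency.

ω = 2π × 738/60 = 77.28 rad/s; P_out = τω = 1730 × 77.28 = 133694 W
P_in = √3·V_L·I_L·cosφ = 1.732 × 380 × 254 × 0.921 = 153966 W
η = P_out / P_in = 133694 / 153966 = 0.868 = 86.8%

86.8 %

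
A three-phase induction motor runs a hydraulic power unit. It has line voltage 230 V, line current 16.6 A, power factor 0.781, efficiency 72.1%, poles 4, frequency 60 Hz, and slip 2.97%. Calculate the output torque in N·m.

20.4 N·m

P_in = √3·V·I·cosφ = 1.732 × 230 × 16.6 × 0.781 = 5165 W
P_out = η·P_in = 0.721 × 5165 = 3724 W
n_s = 120×60/4 = 1800 rpm; n = 1800×(1−0.0297) = 1747 rpm
ω = 2π×1747/60 = 182.9 rad/s
τ = P_out/ω = 3724/182.9 = 20.4 N·m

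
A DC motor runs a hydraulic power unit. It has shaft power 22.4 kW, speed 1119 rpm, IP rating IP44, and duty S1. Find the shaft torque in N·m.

ω = 2π × 1119/60 = 117.2 rad/s
τ = P/ω = 22400/117.2 = 191 N·m

191 N·m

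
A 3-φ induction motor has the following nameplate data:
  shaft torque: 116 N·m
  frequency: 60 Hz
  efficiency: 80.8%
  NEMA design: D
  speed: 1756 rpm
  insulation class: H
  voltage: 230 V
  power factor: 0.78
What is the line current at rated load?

ω = 2π×1756/60 = 183.9 rad/s; P_out = τω = 116 × 183.9 = 21332 W
P_in = P_out / η = 21332 / 0.808 = 26401 W
I_L = P_in / (√3·V_L·cosφ) = 26401 / (1.732 × 230 × 0.78) = 85 A

85 A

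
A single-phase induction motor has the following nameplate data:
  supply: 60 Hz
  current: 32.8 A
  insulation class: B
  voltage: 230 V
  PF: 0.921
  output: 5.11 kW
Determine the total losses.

1840 W

P_in = V·I·cosφ = 230×32.8×0.921 = 6948 W
P_out = 5110 W
Losses = P_in − P_out = 6948 − 5110 = 1838 W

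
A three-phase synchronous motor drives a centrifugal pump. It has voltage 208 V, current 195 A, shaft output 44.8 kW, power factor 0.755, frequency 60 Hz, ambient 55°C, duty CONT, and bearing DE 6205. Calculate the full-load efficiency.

P_out = 44.8 kW = 44800 W
P_in = √3·V_L·I_L·cosφ = 1.732 × 208 × 195 × 0.755 = 53039 W
η = P_out / P_in = 44800 / 53039 = 0.845 = 84.5%

84.5 %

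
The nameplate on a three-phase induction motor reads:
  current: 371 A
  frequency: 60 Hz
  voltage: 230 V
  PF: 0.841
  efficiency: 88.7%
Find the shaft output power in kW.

110 kW

P_in = √3·V·I·cosφ = 1.732 × 230 × 371 × 0.841 = 124293 W
P_out = η·P_in = 0.887 × 124293 = 110248 W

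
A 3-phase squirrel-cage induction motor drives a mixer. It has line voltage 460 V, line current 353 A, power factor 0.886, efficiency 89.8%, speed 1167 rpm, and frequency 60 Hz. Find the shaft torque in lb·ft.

P_in = √3·V·I·cosφ = 1.732 × 460 × 353 × 0.886 = 249181 W
P_out = η·P_in = 0.898 × 249181 = 223765 W
n = 1167 rpm
ω = 2π×1167/60 = 122.2 rad/s
τ = P_out/ω = 223765/122.2 = 1831 N·m
In lb·ft: 1831/1.356 = 1350 lb·ft

1350 lb·ft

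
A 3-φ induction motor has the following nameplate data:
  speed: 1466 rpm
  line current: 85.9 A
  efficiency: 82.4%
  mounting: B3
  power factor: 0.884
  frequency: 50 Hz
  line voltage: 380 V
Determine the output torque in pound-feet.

P_in = √3·V·I·cosφ = 1.732 × 380 × 85.9 × 0.884 = 49978 W
P_out = η·P_in = 0.824 × 49978 = 41182 W
n = 1466 rpm
ω = 2π×1466/60 = 153.5 rad/s
τ = P_out/ω = 41182/153.5 = 268.3 N·m
In lb·ft: 268.3/1.356 = 198 lb·ft

198 lb·ft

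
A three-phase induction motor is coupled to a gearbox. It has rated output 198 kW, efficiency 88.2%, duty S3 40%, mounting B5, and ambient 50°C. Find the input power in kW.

224 kW

P_out = 198000 W
P_in = P_out/η = 198000/0.882 = 224490 W = 224 kW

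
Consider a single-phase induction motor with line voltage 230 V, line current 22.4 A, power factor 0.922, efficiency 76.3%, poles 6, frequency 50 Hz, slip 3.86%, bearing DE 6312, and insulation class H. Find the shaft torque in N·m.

36 N·m

P_in = V·I·cosφ = 230 × 22.4 × 0.922 = 4750 W
P_out = η·P_in = 0.763 × 4750 = 3624 W
n_s = 120×50/6 = 1000 rpm; n = 1000×(1−0.0386) = 961 rpm
ω = 2π×961/60 = 100.6 rad/s
τ = P_out/ω = 3624/100.6 = 36 N·m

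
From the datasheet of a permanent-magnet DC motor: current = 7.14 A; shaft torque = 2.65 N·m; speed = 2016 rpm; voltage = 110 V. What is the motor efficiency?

ω = 2π × 2016/60 = 211.1 rad/s; P_out = τω = 2.65 × 211.1 = 559 W
P_in = V·I = 110 × 7.14 = 785 W
η = P_out / P_in = 559 / 785 = 0.712 = 71.2%

71.2 %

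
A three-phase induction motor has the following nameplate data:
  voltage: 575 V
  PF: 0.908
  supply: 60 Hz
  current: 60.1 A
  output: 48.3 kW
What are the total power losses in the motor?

6.05 kW

P_in = √3·V·I·cosφ = 1.732×575×60.1×0.908 = 54347 W
P_out = 48300 W
Losses = P_in − P_out = 54347 − 48300 = 6047 W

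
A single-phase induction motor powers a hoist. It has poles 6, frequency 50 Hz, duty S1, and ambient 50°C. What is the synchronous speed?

1000 rpm

n_s = 120f/p = 120×50/6 = 1000 rpm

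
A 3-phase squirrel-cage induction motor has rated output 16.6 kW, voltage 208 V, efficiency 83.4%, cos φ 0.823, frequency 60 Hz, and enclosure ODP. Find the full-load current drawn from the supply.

67.1 A

P_out = 16.6 kW = 16600 W
P_in = P_out / η = 16600 / 0.834 = 19904 W
I_L = P_in / (√3·V_L·cosφ) = 19904 / (1.732 × 208 × 0.823) = 67.1 A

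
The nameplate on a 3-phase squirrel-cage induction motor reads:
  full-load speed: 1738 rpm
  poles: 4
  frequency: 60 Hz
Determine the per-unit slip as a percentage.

n_s = 120f/p = 120×60/4 = 1800 rpm
s = (n_s − n)/n_s = (1800 − 1738)/1800 = 0.0344

3.4 %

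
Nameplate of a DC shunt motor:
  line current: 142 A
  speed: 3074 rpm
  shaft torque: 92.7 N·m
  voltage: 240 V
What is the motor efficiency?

ω = 2π × 3074/60 = 321.9 rad/s; P_out = τω = 92.7 × 321.9 = 29840 W
P_in = V·I = 240 × 142 = 34080 W
η = P_out / P_in = 29840 / 34080 = 0.876 = 87.6%

87.6 %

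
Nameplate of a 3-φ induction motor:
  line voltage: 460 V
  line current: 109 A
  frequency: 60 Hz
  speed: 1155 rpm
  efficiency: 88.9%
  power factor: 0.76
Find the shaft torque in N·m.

P_in = √3·V·I·cosφ = 1.732 × 460 × 109 × 0.76 = 66000 W
P_out = η·P_in = 0.889 × 66000 = 58674 W
n = 1155 rpm
ω = 2π×1155/60 = 121 rad/s
τ = P_out/ω = 58674/121 = 485 N·m

485 N·m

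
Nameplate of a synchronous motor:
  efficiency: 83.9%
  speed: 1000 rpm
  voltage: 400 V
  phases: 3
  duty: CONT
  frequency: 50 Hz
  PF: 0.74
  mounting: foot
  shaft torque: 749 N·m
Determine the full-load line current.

ω = 2π×1000/60 = 104.7 rad/s; P_out = τω = 749 × 104.7 = 78420 W
P_in = P_out / η = 78420 / 0.839 = 93468 W
I_L = P_in / (√3·V_L·cosφ) = 93468 / (1.732 × 400 × 0.74) = 182 A

182 A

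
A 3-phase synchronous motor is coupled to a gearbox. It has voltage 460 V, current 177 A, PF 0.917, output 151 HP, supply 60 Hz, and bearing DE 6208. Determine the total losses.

16.7 kW

P_in = √3·V·I·cosφ = 1.732×460×177×0.917 = 129315 W
P_out = 151×746 = 112646 W
Losses = P_in − P_out = 129315 − 112646 = 16669 W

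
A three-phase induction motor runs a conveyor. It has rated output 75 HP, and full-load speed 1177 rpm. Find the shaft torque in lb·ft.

P_out = 75 × 746 = 55950 W
ω = 2π × 1177/60 = 123.3 rad/s
τ = P_out/ω = 55950/123.3 = 453.8 N·m
In lb·ft: 453.8/1.356 = 335 lb·ft

335 lb·ft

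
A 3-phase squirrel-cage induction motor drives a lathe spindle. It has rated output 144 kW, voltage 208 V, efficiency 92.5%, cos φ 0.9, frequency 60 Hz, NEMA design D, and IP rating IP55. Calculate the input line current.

480 A

P_out = 144 kW = 144000 W
P_in = P_out / η = 144000 / 0.925 = 155676 W
I_L = P_in / (√3·V_L·cosφ) = 155676 / (1.732 × 208 × 0.9) = 480 A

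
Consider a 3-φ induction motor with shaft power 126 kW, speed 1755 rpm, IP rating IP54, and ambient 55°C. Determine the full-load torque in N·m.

686 N·m

ω = 2π × 1755/60 = 183.8 rad/s
τ = P/ω = 126000/183.8 = 686 N·m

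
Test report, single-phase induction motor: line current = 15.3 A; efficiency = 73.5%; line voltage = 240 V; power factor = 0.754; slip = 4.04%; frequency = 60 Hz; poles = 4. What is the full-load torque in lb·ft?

P_in = V·I·cosφ = 240 × 15.3 × 0.754 = 2769 W
P_out = η·P_in = 0.735 × 2769 = 2035 W
n_s = 120×60/4 = 1800 rpm; n = 1800×(1−0.0404) = 1727 rpm
ω = 2π×1727/60 = 180.9 rad/s
τ = P_out/ω = 2035/180.9 = 11.25 N·m
In lb·ft: 11.25/1.356 = 8.3 lb·ft

8.3 lb·ft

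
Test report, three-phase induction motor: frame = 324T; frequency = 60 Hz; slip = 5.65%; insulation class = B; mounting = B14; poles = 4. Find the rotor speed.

n_s = 120f/p = 120×60/4 = 1800 rpm
n = n_s(1 − s) = 1800 × (1 − 0.0565) = 1698 rpm

1698 rpm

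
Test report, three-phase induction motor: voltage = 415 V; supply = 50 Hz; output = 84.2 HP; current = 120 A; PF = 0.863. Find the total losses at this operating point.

11600 W

P_in = √3·V·I·cosφ = 1.732×415×120×0.863 = 74437 W
P_out = 84.2×746 = 62813 W
Losses = P_in − P_out = 74437 − 62813 = 11624 W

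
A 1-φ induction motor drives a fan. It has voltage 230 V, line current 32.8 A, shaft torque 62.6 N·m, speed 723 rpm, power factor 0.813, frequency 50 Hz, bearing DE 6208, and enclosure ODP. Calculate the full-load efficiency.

ω = 2π × 723/60 = 75.71 rad/s; P_out = τω = 62.6 × 75.71 = 4739 W
P_in = V·I·cosφ = 230 × 32.8 × 0.813 = 6133 W
η = P_out / P_in = 4739 / 6133 = 0.773 = 77.3%

77.3 %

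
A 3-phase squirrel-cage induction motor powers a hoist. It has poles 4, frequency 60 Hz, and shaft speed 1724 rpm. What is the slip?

n_s = 120f/p = 120×60/4 = 1800 rpm
s = (n_s − n)/n_s = (1800 − 1724)/1800 = 0.0422

4.2 %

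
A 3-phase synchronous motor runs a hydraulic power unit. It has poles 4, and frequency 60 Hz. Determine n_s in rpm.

1800 rpm

n_s = 120f/p = 120×60/4 = 1800 rpm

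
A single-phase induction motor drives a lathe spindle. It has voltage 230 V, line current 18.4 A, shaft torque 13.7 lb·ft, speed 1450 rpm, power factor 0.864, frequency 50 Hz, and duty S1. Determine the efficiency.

τ = 13.7 lb·ft × 1.356 = 18.58 N·m
ω = 2π × 1450/60 = 151.8 rad/s; P_out = τω = 18.58 × 151.8 = 2820 W
P_in = V·I·cosφ = 230 × 18.4 × 0.864 = 3656 W
η = P_out / P_in = 2820 / 3656 = 0.771 = 77.1%

77.1 %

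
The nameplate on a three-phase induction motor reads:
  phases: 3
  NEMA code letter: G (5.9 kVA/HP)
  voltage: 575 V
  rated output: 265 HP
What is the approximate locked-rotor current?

S_LR = 5.9 × 265 = 1563.5 kVA
I_LR = S_LR/(√3·V_L) = 1563500/(1.732×575) = 1570 A

1570 A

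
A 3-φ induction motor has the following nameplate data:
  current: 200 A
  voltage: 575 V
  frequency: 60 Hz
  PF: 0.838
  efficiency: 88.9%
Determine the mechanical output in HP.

P_in = √3·V·I·cosφ = 1.732 × 575 × 200 × 0.838 = 166913 W
P_out = η·P_in = 0.889 × 166913 = 148386 W
= 148386/746 = 199 HP

199 HP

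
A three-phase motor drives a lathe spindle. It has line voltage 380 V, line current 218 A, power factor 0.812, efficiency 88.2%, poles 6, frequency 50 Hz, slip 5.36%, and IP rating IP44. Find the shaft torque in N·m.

P_in = √3·V·I·cosφ = 1.732 × 380 × 218 × 0.812 = 116505 W
P_out = η·P_in = 0.882 × 116505 = 102757 W
n_s = 120×50/6 = 1000 rpm; n = 1000×(1−0.0536) = 946 rpm
ω = 2π×946/60 = 99.06 rad/s
τ = P_out/ω = 102757/99.06 = 1040 N·m

1040 N·m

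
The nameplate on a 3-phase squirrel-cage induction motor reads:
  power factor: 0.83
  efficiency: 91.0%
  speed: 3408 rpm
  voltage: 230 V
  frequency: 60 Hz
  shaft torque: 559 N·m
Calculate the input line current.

663 A

ω = 2π×3408/60 = 356.9 rad/s; P_out = τω = 559 × 356.9 = 199507 W
P_in = P_out / η = 199507 / 0.910 = 219238 W
I_L = P_in / (√3·V_L·cosφ) = 219238 / (1.732 × 230 × 0.83) = 663 A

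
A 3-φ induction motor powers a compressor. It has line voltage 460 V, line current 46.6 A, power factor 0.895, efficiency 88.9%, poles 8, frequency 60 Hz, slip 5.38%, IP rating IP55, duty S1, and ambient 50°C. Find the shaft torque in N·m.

P_in = √3·V·I·cosφ = 1.732 × 460 × 46.6 × 0.895 = 33229 W
P_out = η·P_in = 0.889 × 33229 = 29541 W
n_s = 120×60/8 = 900 rpm; n = 900×(1−0.0538) = 852 rpm
ω = 2π×852/60 = 89.22 rad/s
τ = P_out/ω = 29541/89.22 = 331 N·m

331 N·m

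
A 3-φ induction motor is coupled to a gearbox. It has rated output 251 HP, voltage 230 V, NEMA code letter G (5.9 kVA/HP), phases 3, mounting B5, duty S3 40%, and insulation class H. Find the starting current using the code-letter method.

3720 A

S_LR = 5.9 × 251 = 1480.9 kVA
I_LR = S_LR/(√3·V_L) = 1480900/(1.732×230) = 3720 A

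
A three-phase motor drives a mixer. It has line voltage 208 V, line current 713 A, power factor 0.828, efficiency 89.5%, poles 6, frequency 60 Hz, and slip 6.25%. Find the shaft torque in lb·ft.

P_in = √3·V·I·cosφ = 1.732 × 208 × 713 × 0.828 = 212682 W
P_out = η·P_in = 0.895 × 212682 = 190350 W
n_s = 120×60/6 = 1200 rpm; n = 1200×(1−0.0625) = 1125 rpm
ω = 2π×1125/60 = 117.8 rad/s
τ = P_out/ω = 190350/117.8 = 1616 N·m
In lb·ft: 1616/1.356 = 1190 lb·ft

1190 lb·ft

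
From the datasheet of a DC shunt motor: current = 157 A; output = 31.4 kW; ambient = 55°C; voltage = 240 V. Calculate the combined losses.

P_in = V·I = 240×157 = 37680 W
P_out = 31400 W
Losses = P_in − P_out = 37680 − 31400 = 6280 W

6280 W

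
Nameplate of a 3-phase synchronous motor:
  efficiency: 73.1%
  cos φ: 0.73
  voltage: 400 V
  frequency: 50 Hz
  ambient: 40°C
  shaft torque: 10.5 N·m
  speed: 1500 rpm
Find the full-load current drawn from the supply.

ω = 2π×1500/60 = 157.1 rad/s; P_out = τω = 10.5 × 157.1 = 1650 W
P_in = P_out / η = 1650 / 0.731 = 2257 W
I_L = P_in / (√3·V_L·cosφ) = 2257 / (1.732 × 400 × 0.73) = 4.46 A

4.46 A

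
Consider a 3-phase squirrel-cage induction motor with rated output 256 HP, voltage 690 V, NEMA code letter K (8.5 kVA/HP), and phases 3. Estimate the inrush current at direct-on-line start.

S_LR = 8.5 × 256 = 2176 kVA
I_LR = S_LR/(√3·V_L) = 2176000/(1.732×690) = 1820 A

1820 A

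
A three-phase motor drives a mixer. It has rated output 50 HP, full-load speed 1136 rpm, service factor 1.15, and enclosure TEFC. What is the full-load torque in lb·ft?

P_out = 50 × 746 = 37300 W
ω = 2π × 1136/60 = 119 rad/s
τ = P_out/ω = 37300/119 = 313.4 N·m
In lb·ft: 313.4/1.356 = 231 lb·ft

231 lb·ft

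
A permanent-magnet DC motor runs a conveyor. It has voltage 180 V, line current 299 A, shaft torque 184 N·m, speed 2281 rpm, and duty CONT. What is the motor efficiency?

81.7 %

ω = 2π × 2281/60 = 238.9 rad/s; P_out = τω = 184 × 238.9 = 43958 W
P_in = V·I = 180 × 299 = 53820 W
η = P_out / P_in = 43958 / 53820 = 0.817 = 81.7%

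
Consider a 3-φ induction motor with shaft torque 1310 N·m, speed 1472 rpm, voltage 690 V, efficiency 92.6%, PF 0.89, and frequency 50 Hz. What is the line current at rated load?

ω = 2π×1472/60 = 154.1 rad/s; P_out = τω = 1310 × 154.1 = 201871 W
P_in = P_out / η = 201871 / 0.926 = 218003 W
I_L = P_in / (√3·V_L·cosφ) = 218003 / (1.732 × 690 × 0.89) = 205 A

205 A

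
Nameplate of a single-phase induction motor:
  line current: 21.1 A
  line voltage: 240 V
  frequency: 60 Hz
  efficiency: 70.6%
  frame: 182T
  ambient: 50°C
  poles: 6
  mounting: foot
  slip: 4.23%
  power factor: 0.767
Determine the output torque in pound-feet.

P_in = V·I·cosφ = 240 × 21.1 × 0.767 = 3884 W
P_out = η·P_in = 0.706 × 3884 = 2742 W
n_s = 120×60/6 = 1200 rpm; n = 1200×(1−0.0423) = 1149 rpm
ω = 2π×1149/60 = 120.3 rad/s
τ = P_out/ω = 2742/120.3 = 22.79 N·m
In lb·ft: 22.79/1.356 = 16.8 lb·ft

16.8 lb·ft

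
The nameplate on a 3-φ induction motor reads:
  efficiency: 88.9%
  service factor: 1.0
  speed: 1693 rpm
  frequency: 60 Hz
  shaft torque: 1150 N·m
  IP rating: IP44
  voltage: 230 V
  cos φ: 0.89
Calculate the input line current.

647 A

ω = 2π×1693/60 = 177.3 rad/s; P_out = τω = 1150 × 177.3 = 203895 W
P_in = P_out / η = 203895 / 0.889 = 229353 W
I_L = P_in / (√3·V_L·cosφ) = 229353 / (1.732 × 230 × 0.89) = 647 A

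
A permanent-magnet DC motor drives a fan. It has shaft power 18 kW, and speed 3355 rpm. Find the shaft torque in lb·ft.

ω = 2π × 3355/60 = 351.3 rad/s
τ = P/ω = 18000/351.3 = 51.24 N·m
In lb·ft: 51.24/1.356 = 37.8 lb·ft

37.8 lb·ft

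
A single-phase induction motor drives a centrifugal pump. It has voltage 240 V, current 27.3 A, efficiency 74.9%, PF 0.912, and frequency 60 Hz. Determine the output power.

P_in = V·I·cosφ = 240 × 27.3 × 0.912 = 5975 W
P_out = η·P_in = 0.749 × 5975 = 4475 W

4.48 kW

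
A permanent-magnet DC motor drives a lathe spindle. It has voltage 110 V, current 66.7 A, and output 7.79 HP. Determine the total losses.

P_in = V·I = 110×66.7 = 7337 W
P_out = 7.79×746 = 5811 W
Losses = P_in − P_out = 7337 − 5811 = 1526 W

1530 W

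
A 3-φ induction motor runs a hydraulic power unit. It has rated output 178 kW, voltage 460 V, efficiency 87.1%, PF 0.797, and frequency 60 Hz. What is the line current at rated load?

322 A

P_out = 178 kW = 178000 W
P_in = P_out / η = 178000 / 0.871 = 204363 W
I_L = P_in / (√3·V_L·cosφ) = 204363 / (1.732 × 460 × 0.797) = 322 A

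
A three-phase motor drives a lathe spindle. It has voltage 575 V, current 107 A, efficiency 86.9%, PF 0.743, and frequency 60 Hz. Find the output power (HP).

92.2 HP

P_in = √3·V·I·cosφ = 1.732 × 575 × 107 × 0.743 = 79175 W
P_out = η·P_in = 0.869 × 79175 = 68803 W
= 68803/746 = 92.2 HP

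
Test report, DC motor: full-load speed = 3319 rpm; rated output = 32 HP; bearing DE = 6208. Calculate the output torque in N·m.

P_out = 32 × 746 = 23872 W
ω = 2π × 3319/60 = 347.6 rad/s
τ = P_out/ω = 23872/347.6 = 68.7 N·m

68.7 N·m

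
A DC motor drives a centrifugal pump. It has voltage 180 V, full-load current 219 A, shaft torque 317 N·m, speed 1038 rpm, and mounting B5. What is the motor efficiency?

ω = 2π × 1038/60 = 108.7 rad/s; P_out = τω = 317 × 108.7 = 34458 W
P_in = V·I = 180 × 219 = 39420 W
η = P_out / P_in = 34458 / 39420 = 0.874 = 87.4%

87.4 %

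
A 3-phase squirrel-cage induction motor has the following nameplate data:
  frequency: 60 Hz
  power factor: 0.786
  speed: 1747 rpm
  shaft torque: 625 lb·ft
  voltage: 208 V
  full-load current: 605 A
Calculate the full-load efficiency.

90.5 %

τ = 625 lb·ft × 1.356 = 847.5 N·m
ω = 2π × 1747/60 = 182.9 rad/s; P_out = τω = 847.5 × 182.9 = 155008 W
P_in = √3·V_L·I_L·cosφ = 1.732 × 208 × 605 × 0.786 = 171313 W
η = P_out / P_in = 155008 / 171313 = 0.905 = 90.5%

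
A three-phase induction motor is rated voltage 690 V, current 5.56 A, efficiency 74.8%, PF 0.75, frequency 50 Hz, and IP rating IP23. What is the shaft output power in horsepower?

P_in = √3·V·I·cosφ = 1.732 × 690 × 5.56 × 0.75 = 4983 W
P_out = η·P_in = 0.748 × 4983 = 3727 W
= 3727/746 = 5 HP

5 HP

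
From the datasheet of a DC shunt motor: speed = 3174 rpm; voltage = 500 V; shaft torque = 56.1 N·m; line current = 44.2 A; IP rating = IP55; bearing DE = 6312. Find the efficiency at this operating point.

84.4 %

ω = 2π × 3174/60 = 332.4 rad/s; P_out = τω = 56.1 × 332.4 = 18648 W
P_in = V·I = 500 × 44.2 = 22100 W
η = P_out / P_in = 18648 / 22100 = 0.844 = 84.4%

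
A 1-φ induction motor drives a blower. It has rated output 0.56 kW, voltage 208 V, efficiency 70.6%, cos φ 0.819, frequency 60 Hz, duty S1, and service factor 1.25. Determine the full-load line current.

P_out = 0.56 kW = 560 W
P_in = P_out / η = 560 / 0.706 = 793 W
I = P_in / (V·cosφ) = 793 / (208 × 0.819) = 4.66 A

4.66 A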